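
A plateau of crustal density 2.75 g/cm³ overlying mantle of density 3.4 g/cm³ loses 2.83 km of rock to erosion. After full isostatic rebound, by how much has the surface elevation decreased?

0.541 km

Rebound u = e ρ_c/ρ_m = 2.83 km × 2.75/3.4 = 2.289 km.
Net surface drop = e − u = 2.83 km − 2.289 km = e (ρ_m − ρ_c)/ρ_m = 0.541 km.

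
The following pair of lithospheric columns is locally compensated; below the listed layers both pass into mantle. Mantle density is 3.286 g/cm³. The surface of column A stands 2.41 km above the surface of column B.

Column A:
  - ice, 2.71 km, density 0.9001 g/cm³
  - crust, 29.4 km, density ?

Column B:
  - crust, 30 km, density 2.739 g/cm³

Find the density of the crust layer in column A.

Take the compensation level at the base of the deeper column (depth z_c below the surface of column A) and equate Σ ρ_i t_i down to z_c; mantle fills any gap and the z_c terms cancel.
Column A: 2.71×0.9001 + 29.4×ρ + (z_c − 32.11)×3.286
Column B: 2.41×0 + 30×2.739 + (z_c − 2.41 − 30)×3.286
The z_c×3.286 term appears on both sides and cancels. Collect the known terms of each column as K = Σ(ρt)_known − 3.286 × (depth of known layers): K_A = 2.439271 − 3.286×32.11 = −103.074189; K_B = 82.17 − 3.286×(2.41 + 30) = −24.32926.
Balance: K_A + 29.4×ρ = K_B, so ρ = (K_B − K_A)/29.4 = 78.7449/29.4 = 2.68 g/cm³.

2.68 g/cm³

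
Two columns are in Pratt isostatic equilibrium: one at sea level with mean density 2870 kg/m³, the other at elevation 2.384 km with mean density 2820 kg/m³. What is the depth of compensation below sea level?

ρ_ref D = ρ (D + h) → D (ρ_ref − ρ) = ρ h.
D = ρ h/(ρ_ref − ρ) = 2820 × 2.384 km/(2870 − 2820) = 134 km.

134 km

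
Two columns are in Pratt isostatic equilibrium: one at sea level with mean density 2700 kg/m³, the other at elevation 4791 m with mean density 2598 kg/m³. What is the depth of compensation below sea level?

122000 m

ρ_ref D = ρ (D + h) → D (ρ_ref − ρ) = ρ h.
D = ρ h/(ρ_ref − ρ) = 2598 × 4791 m/(2700 − 2598) = 122000 m.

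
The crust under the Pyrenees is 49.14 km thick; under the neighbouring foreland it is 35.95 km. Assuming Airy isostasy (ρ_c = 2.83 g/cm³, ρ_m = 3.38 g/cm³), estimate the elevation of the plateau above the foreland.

2.15 km

Excess crust Δ = 49.14 km − 35.95 km = 13.19 km, split between elevation h and root r with h + r = Δ.
Airy balance ρ_c h = (ρ_m − ρ_c) r gives r = h ρ_c/(ρ_m − ρ_c), so h (1 + ρ_c/(ρ_m − ρ_c)) = Δ, i.e. h = Δ (ρ_m − ρ_c)/ρ_m.
h = 13.19 km × 0.55/3.38 = 2.15 km.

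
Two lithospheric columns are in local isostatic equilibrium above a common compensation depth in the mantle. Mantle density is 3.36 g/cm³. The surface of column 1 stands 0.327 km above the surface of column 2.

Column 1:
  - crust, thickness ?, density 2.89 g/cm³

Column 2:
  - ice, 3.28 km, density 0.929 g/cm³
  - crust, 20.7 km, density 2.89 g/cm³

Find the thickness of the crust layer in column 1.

Take the compensation level at the base of the deeper column (depth z_c below the surface of column 1) and equate Σ ρ_i t_i down to z_c; mantle fills any gap and the z_c terms cancel.
Column 1: x×2.89 + (z_c − 0 − x)×3.36
Column 2: 0.327×0 + 3.28×0.929 + 20.7×2.89 + (z_c − 0.327 − 23.98)×3.36
The z_c×3.36 term appears on both sides and cancels. Collect the known terms of each column as K = Σ(ρt)_known − 3.36 × (depth of known layers): K_1 = 0 − 3.36×0 = 0; K_2 = 62.87012 − 3.36×(0.327 + 23.98) = −18.8014.
Balance: K_1 − x×(3.36 − 2.89) = K_2, so x = (K_1 − K_2)/(3.36 − 2.89) = 18.8014/0.47 = 40 km.

40 km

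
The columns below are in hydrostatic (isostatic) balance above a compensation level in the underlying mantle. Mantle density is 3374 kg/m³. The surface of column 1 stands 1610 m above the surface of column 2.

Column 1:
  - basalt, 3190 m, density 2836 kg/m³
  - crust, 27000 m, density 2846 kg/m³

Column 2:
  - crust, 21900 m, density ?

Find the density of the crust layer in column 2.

2890 kg/m³

Take the compensation level at the base of the deeper column (depth z_c below the surface of column 1) and equate Σ ρ_i t_i down to z_c; mantle fills any gap and the z_c terms cancel.
Column 1: 3190×2836 + 27000×2846 + (z_c − 30190)×3374
Column 2: 1610×0 + 21900×ρ + (z_c − 1610 − 21900)×3374
The z_c×3374 term appears on both sides and cancels. Collect the known terms of each column as K = Σ(ρt)_known − 3374 × (depth of known layers): K_1 = 85888840 − 3374×30190 = −15972220; K_2 = 0 − 3374×(1610 + 21900) = −79322740.
Balance: K_1 = K_2 + 21900×ρ, so ρ = (K_1 − K_2)/21900 = 63350500/21900 = 2890 kg/m³.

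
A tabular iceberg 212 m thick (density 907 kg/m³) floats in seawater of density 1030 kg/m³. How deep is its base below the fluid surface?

187 m

Draft d = t ρ_obj/ρ_fluid = 212 m × 907/1030 = 187 m.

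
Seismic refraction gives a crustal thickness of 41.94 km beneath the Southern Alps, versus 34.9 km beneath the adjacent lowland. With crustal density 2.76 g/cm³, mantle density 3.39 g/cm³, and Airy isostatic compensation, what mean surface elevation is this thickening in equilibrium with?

1.31 km

Excess crust Δ = 41.94 km − 34.9 km = 7.04 km, split between elevation h and root r with h + r = Δ.
Airy balance ρ_c h = (ρ_m − ρ_c) r gives r = h ρ_c/(ρ_m − ρ_c), so h (1 + ρ_c/(ρ_m − ρ_c)) = Δ, i.e. h = Δ (ρ_m − ρ_c)/ρ_m.
h = 7.04 km × 0.63/3.39 = 1.31 km.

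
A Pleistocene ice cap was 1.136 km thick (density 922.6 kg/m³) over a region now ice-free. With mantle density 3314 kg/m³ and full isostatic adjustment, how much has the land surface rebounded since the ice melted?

Removing the load lets mantle flow back in; uplift u satisfies ρ_ice t = ρ_m u.
u = t ρ_ice/ρ_m = 1.136 km × 922.6/3314 = 0.316 km.

0.316 km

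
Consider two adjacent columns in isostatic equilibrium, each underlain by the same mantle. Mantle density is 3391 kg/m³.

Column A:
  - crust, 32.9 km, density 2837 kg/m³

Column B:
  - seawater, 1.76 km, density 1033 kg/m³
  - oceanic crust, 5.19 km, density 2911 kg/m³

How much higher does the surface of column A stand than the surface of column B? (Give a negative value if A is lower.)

For any compensation level in the mantle, the mantle terms cancel and isostasy reduces to e = (Σt_A − Σt_B) − (Σ(ρt)_A − Σ(ρt)_B) / ρ_m.
Σt_A = 32.9 km; Σt_B = 6.95 km; Σ(ρt)_A = 93337.3; Σ(ρt)_B = 16926.17 (in km·kg/m³).
e = (32.9 − 6.95) − (93337.3 − 16926.17) / 3391 = 3.42 km.

3.42 km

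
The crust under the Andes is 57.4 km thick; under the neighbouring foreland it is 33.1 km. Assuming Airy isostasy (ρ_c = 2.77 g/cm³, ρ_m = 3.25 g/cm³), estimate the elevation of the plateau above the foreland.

3.59 km

Excess crust Δ = 57.4 km − 33.1 km = 24.3 km, split between elevation h and root r with h + r = Δ.
Airy balance ρ_c h = (ρ_m − ρ_c) r gives r = h ρ_c/(ρ_m − ρ_c), so h (1 + ρ_c/(ρ_m − ρ_c)) = Δ, i.e. h = Δ (ρ_m − ρ_c)/ρ_m.
h = 24.3 km × 0.48/3.25 = 3.59 km.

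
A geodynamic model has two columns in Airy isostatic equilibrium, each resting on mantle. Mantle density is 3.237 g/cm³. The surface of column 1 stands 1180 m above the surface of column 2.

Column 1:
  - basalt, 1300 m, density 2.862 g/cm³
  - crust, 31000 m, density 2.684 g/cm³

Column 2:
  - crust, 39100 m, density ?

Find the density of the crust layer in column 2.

Take the compensation level at the base of the deeper column (depth z_c below the surface of column 1) and equate Σ ρ_i t_i down to z_c; mantle fills any gap and the z_c terms cancel.
Column 1: 1300×2.862 + 31000×2.684 + (z_c − 32300)×3.237
Column 2: 1180×0 + 39100×ρ + (z_c − 1180 − 39100)×3.237
The z_c×3.237 term appears on both sides and cancels. Collect the known terms of each column as K = Σ(ρt)_known − 3.237 × (depth of known layers): K_1 = 86924.6 − 3.237×32300 = −17630.5; K_2 = 0 − 3.237×(1180 + 39100) = −130386.36.
Balance: K_1 = K_2 + 39100×ρ, so ρ = (K_1 − K_2)/39100 = 112756/39100 = 2.88 g/cm³.

2.88 g/cm³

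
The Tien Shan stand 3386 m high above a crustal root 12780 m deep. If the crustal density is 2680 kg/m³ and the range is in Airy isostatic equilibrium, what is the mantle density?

Airy balance: ρ_c h = (ρ_m − ρ_c) r → ρ_m = ρ_c (1 + h/r).
ρ_m = 2680 × (1 + 3386 m/12780 m) = 3390 kg/m³.

3390 kg/m³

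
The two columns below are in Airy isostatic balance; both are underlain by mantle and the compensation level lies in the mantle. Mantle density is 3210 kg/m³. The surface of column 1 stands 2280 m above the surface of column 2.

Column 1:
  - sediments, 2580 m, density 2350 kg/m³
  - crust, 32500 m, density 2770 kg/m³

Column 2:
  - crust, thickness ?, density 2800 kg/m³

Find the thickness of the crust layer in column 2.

Take the compensation level at the base of the deeper column (depth z_c below the surface of column 1) and equate Σ ρ_i t_i down to z_c; mantle fills any gap and the z_c terms cancel.
Column 1: 2580×2350 + 32500×2770 + (z_c − 35080)×3210
Column 2: 2280×0 + x×2800 + (z_c − 2280 − 0 − x)×3210
The z_c×3210 term appears on both sides and cancels. Collect the known terms of each column as K = Σ(ρt)_known − 3210 × (depth of known layers): K_1 = 96088000 − 3210×35080 = −16518800; K_2 = 0 − 3210×(2280 + 0) = −7318800.
Balance: K_1 = K_2 − x×(3210 − 2800), so x = (K_2 − K_1)/(3210 − 2800) = 9200000/410 = 22400 m.

22400 m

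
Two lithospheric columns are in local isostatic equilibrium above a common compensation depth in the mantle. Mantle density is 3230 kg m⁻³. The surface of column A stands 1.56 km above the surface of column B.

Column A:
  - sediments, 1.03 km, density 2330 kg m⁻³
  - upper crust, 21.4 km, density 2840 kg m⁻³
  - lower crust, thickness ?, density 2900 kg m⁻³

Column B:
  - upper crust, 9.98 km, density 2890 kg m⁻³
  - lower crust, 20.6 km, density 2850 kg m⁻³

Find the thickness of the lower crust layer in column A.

Take the compensation level at the base of the deeper column (depth z_c below the surface of column A) and equate Σ ρ_i t_i down to z_c; mantle fills any gap and the z_c terms cancel.
Column A: 1.03×2330 + 21.4×2840 + x×2900 + (z_c − 22.43 − x)×3230
Column B: 1.56×0 + 9.98×2890 + 20.6×2850 + (z_c − 1.56 − 30.58)×3230
The z_c×3230 term appears on both sides and cancels. Collect the known terms of each column as K = Σ(ρt)_known − 3230 × (depth of known layers): K_A = 63175.9 − 3230×22.43 = −9273; K_B = 87552.2 − 3230×(1.56 + 30.58) = −16260.
Balance: K_A − x×(3230 − 2900) = K_B, so x = (K_A − K_B)/(3230 − 2900) = 6987/330 = 21.2 km.

21.2 km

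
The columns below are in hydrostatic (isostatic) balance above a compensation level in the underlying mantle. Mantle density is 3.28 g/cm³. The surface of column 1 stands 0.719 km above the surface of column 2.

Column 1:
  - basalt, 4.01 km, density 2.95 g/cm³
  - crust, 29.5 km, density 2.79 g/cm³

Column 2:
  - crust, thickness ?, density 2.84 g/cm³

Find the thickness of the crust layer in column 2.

30.5 km

Take the compensation level at the base of the deeper column (depth z_c below the surface of column 1) and equate Σ ρ_i t_i down to z_c; mantle fills any gap and the z_c terms cancel.
Column 1: 4.01×2.95 + 29.5×2.79 + (z_c − 33.51)×3.28
Column 2: 0.719×0 + x×2.84 + (z_c − 0.719 − 0 − x)×3.28
The z_c×3.28 term appears on both sides and cancels. Collect the known terms of each column as K = Σ(ρt)_known − 3.28 × (depth of known layers): K_1 = 94.1345 − 3.28×33.51 = −15.7783; K_2 = 0 − 3.28×(0.719 + 0) = −2.35832.
Balance: K_1 = K_2 − x×(3.28 − 2.84), so x = (K_2 − K_1)/(3.28 − 2.84) = 13.42/0.44 = 30.5 km.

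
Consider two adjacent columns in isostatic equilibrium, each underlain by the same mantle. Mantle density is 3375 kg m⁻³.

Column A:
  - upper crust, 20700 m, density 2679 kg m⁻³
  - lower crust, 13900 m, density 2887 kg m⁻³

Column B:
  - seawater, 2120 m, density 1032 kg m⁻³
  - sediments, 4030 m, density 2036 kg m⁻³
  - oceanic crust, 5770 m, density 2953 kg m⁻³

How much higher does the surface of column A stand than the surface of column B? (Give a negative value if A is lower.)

2490 m

For any compensation level in the mantle, the mantle terms cancel and isostasy reduces to e = (Σt_A − Σt_B) − (Σ(ρt)_A − Σ(ρt)_B) / ρ_m.
Σt_A = 34600 m; Σt_B = 11920 m; Σ(ρt)_A = 95584600; Σ(ρt)_B = 27431730 (in m·kg m⁻³).
e = (34600 − 11920) − (95584600 − 27431730) / 3375 = 2490 m.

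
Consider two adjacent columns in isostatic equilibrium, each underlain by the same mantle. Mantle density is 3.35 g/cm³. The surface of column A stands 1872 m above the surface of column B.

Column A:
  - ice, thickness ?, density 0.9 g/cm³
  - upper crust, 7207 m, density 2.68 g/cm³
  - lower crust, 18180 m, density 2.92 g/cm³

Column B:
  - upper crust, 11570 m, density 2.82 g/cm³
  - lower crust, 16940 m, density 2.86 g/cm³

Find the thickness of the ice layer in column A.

Take the compensation level at the base of the deeper column (depth z_c below the surface of column A) and equate Σ ρ_i t_i down to z_c; mantle fills any gap and the z_c terms cancel.
Column A: x×0.9 + 7207×2.68 + 18180×2.92 + (z_c − 25387 − x)×3.35
Column B: 1872×0 + 11570×2.82 + 16940×2.86 + (z_c − 1872 − 28510)×3.35
The z_c×3.35 term appears on both sides and cancels. Collect the known terms of each column as K = Σ(ρt)_known − 3.35 × (depth of known layers): K_A = 72400.36 − 3.35×25387 = −12646.09; K_B = 81075.8 − 3.35×(1872 + 28510) = −20703.9.
Balance: K_A − x×(3.35 − 0.9) = K_B, so x = (K_A − K_B)/(3.35 − 0.9) = 8057.81/2.45 = 3290 m.

3290 m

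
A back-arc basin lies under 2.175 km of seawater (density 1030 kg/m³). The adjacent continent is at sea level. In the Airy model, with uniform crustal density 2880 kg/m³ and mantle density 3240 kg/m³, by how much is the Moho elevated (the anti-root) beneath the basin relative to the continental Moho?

11.2 km

Balancing pressure at the compensation depth: replacing crust with seawater at the top is compensated by replacing crust with mantle at the base: d (ρ_c − ρ_w) = a (ρ_m − ρ_c).
a = d (ρ_c − ρ_w)/(ρ_m − ρ_c) = 2.175 km × 1850/360 = 11.2 km.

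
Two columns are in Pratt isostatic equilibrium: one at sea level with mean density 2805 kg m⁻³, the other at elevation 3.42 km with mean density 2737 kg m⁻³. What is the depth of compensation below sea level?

ρ_ref D = ρ (D + h) → D (ρ_ref − ρ) = ρ h.
D = ρ h/(ρ_ref − ρ) = 2737 × 3.42 km/(2805 − 2737) = 138 km.

138 km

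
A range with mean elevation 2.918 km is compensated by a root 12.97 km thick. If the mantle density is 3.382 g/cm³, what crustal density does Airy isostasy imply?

ρ_c h = (ρ_m − ρ_c) r → ρ_c (h + r) = ρ_m r → ρ_c = ρ_m r / (h + r).
ρ_c = 3.382 × 12.97 km / (2.918 km + 12.97 km) = 2.76 g/cm³.

2.76 g/cm³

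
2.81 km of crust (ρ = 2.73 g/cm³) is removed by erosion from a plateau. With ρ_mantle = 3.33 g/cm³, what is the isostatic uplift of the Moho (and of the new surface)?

2.3 km

Unloading: uplift u = e ρ_c/ρ_m = 2.81 km × 2.73/3.33 = 2.3 km.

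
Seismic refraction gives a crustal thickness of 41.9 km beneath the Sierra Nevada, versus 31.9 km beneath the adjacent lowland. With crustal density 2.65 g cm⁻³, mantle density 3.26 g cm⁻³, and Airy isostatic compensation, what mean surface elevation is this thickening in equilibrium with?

1.87 km

Excess crust Δ = 41.9 km − 31.9 km = 10 km, split between elevation h and root r with h + r = Δ.
Airy balance ρ_c h = (ρ_m − ρ_c) r gives r = h ρ_c/(ρ_m − ρ_c), so h (1 + ρ_c/(ρ_m − ρ_c)) = Δ, i.e. h = Δ (ρ_m − ρ_c)/ρ_m.
h = 10 km × 0.61/3.26 = 1.87 km.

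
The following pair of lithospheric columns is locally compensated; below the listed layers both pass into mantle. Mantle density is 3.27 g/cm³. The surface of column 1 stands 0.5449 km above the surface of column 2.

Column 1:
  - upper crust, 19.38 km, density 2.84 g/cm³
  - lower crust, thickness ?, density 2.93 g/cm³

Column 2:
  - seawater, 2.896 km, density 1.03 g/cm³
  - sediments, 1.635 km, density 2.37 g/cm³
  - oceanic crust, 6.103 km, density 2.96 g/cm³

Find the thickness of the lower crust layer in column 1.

Take the compensation level at the base of the deeper column (depth z_c below the surface of column 1) and equate Σ ρ_i t_i down to z_c; mantle fills any gap and the z_c terms cancel.
Column 1: 19.38×2.84 + x×2.93 + (z_c − 19.38 − x)×3.27
Column 2: 0.5449×0 + 2.896×1.03 + 1.635×2.37 + 6.103×2.96 + (z_c − 0.5449 − 10.634)×3.27
The z_c×3.27 term appears on both sides and cancels. Collect the known terms of each column as K = Σ(ρt)_known − 3.27 × (depth of known layers): K_1 = 55.0392 − 3.27×19.38 = −8.3334; K_2 = 24.92271 − 3.27×(0.5449 + 10.634) = −11.632293.
Balance: K_1 − x×(3.27 − 2.93) = K_2, so x = (K_1 − K_2)/(3.27 − 2.93) = 3.29889/0.34 = 9.7 km.

9.7 km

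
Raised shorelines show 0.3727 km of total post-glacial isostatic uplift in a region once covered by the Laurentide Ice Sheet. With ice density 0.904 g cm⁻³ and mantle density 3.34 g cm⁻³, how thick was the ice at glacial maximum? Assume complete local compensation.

u = t ρ_ice/ρ_m → t = u ρ_m/ρ_ice = 0.3727 km × 3.34/0.904 = 1.38 km.

1.38 km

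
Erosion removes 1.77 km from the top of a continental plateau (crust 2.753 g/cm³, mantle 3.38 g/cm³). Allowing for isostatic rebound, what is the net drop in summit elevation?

0.328 km

Rebound u = e ρ_c/ρ_m = 1.77 km × 2.753/3.38 = 1.442 km.
Net surface drop = e − u = 1.77 km − 1.442 km = e (ρ_m − ρ_c)/ρ_m = 0.328 km.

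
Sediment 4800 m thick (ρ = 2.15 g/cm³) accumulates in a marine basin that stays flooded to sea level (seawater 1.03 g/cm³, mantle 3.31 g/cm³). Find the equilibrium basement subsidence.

Submarine loading: the sediment displaces seawater, and the subsidence is in turn flooded, so s (ρ_m − ρ_w) = t (ρ_sed − ρ_w).
s = 4800 m × (2.15 − 1.03) / (3.31 − 1.03) = 2360 m.

2360 m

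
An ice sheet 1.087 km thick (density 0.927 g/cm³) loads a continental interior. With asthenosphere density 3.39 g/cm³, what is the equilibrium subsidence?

Isostatic balance requires: the ice load ρ_ice t is balanced by mantle displaced below, ρ_m s.
s = t ρ_ice / ρ_m = 1.087 km × 0.927/3.39 = 0.297 km.

0.297 km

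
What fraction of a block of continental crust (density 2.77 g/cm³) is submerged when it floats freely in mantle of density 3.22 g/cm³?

Submerged fraction = ρ_obj/ρ_fluid = 2.77/3.22 = 0.86.

0.86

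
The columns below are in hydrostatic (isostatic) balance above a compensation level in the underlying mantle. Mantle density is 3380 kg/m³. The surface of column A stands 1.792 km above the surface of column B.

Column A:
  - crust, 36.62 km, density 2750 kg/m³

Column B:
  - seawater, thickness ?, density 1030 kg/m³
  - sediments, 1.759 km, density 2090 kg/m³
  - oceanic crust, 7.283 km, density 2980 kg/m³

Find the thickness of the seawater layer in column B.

5.03 km

Take the compensation level at the base of the deeper column (depth z_c below the surface of column A) and equate Σ ρ_i t_i down to z_c; mantle fills any gap and the z_c terms cancel.
Column A: 36.62×2750 + (z_c − 36.62)×3380
Column B: 1.792×0 + x×1030 + 1.759×2090 + 7.283×2980 + (z_c − 1.792 − 9.042 − x)×3380
The z_c×3380 term appears on both sides and cancels. Collect the known terms of each column as K = Σ(ρt)_known − 3380 × (depth of known layers): K_A = 100705 − 3380×36.62 = −23070.6; K_B = 25379.65 − 3380×(1.792 + 9.042) = −11239.27.
Balance: K_A = K_B − x×(3380 − 1030), so x = (K_B − K_A)/(3380 − 1030) = 11831.3/2350 = 5.03 km.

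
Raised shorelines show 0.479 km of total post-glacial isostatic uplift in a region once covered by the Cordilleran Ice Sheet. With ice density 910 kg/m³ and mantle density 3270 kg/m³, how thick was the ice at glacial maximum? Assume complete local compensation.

1.72 km

u = t ρ_ice/ρ_m → t = u ρ_m/ρ_ice = 0.479 km × 3270/910 = 1.72 km.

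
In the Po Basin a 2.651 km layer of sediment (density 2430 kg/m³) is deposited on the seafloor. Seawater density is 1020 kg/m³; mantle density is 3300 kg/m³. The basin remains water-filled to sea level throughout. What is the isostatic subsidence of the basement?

Submarine loading: the sediment displaces seawater, and the subsidence is in turn flooded, so s (ρ_m − ρ_w) = t (ρ_sed − ρ_w).
s = 2.651 km × (2430 − 1020) / (3300 − 1020) = 1.64 km.

1.64 km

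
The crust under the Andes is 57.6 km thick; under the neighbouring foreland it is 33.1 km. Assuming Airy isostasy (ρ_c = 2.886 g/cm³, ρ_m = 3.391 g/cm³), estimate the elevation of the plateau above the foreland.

Excess crust Δ = 57.6 km − 33.1 km = 24.5 km, split between elevation h and root r with h + r = Δ.
Airy balance ρ_c h = (ρ_m − ρ_c) r gives r = h ρ_c/(ρ_m − ρ_c), so h (1 + ρ_c/(ρ_m − ρ_c)) = Δ, i.e. h = Δ (ρ_m − ρ_c)/ρ_m.
h = 24.5 km × 0.505/3.391 = 3.65 km.

3.65 km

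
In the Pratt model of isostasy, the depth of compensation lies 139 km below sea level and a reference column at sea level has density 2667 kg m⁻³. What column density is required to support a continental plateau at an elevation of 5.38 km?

2570 kg m⁻³

Pratt balance: ρ_ref D = ρ (D + h).
ρ = ρ_ref D/(D + h) = 2667 × 139 km/(139 km + 5.38 km) = 2570 kg m⁻³.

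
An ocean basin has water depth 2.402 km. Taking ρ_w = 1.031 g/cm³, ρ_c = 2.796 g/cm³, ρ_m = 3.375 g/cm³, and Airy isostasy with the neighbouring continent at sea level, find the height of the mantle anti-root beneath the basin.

7.32 km

By Archimedes' principle applied to the lithosphere: replacing crust with seawater at the top is compensated by replacing crust with mantle at the base: d (ρ_c − ρ_w) = a (ρ_m − ρ_c).
a = d (ρ_c − ρ_w)/(ρ_m − ρ_c) = 2.402 km × 1.765/0.579 = 7.32 km.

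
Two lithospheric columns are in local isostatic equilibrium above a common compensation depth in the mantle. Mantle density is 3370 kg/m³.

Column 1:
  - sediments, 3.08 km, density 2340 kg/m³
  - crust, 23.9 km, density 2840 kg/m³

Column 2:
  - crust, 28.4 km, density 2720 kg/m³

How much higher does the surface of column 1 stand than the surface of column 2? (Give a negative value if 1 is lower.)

For any compensation level in the mantle, the mantle terms cancel and isostasy reduces to e = (Σt_1 − Σt_2) − (Σ(ρt)_1 − Σ(ρt)_2) / ρ_m.
Σt_1 = 26.98 km; Σt_2 = 28.4 km; Σ(ρt)_1 = 75083.2; Σ(ρt)_2 = 77248 (in km·kg/m³).
e = (26.98 − 28.4) − (75083.2 − 77248) / 3370 = −0.778 km.

−0.778 km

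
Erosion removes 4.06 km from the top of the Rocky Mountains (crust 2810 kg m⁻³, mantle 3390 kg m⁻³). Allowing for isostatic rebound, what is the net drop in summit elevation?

0.695 km

Rebound u = e ρ_c/ρ_m = 4.06 km × 2810/3390 = 3.365 km.
Net surface drop = e − u = 4.06 km − 3.365 km = e (ρ_m − ρ_c)/ρ_m = 0.695 km.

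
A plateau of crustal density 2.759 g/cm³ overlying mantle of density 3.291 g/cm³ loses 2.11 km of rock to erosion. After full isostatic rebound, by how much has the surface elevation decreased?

0.341 km

Rebound u = e ρ_c/ρ_m = 2.11 km × 2.759/3.291 = 1.769 km.
Net surface drop = e − u = 2.11 km − 1.769 km = e (ρ_m − ρ_c)/ρ_m = 0.341 km.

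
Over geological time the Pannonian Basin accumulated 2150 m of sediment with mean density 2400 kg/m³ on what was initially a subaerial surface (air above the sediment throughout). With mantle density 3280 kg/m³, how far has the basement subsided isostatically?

Subaerial load: s = t ρ_sed / ρ_m = 2150 m × 2400/3280 = 1570 m.

1570 m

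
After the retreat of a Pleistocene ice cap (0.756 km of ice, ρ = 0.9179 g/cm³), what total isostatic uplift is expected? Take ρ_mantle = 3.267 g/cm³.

Removing the load lets mantle flow back in; uplift u satisfies ρ_ice t = ρ_m u.
u = t ρ_ice/ρ_m = 0.756 km × 0.9179/3.267 = 0.212 km.

0.212 km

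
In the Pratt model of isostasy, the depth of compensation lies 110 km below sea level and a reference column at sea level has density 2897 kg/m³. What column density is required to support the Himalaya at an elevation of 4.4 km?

Pratt balance: ρ_ref D = ρ (D + h).
ρ = ρ_ref D/(D + h) = 2897 × 110 km/(110 km + 4.4 km) = 2790 kg/m³.

2790 kg/m³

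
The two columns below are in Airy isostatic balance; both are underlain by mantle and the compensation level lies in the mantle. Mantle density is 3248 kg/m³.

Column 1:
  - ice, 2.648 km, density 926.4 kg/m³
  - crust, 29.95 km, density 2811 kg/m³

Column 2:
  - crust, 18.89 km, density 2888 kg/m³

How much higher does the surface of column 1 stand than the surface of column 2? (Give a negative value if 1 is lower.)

For any compensation level in the mantle, the mantle terms cancel and isostasy reduces to e = (Σt_1 − Σt_2) − (Σ(ρt)_1 − Σ(ρt)_2) / ρ_m.
Σt_1 = 32.598 km; Σt_2 = 18.89 km; Σ(ρt)_1 = 86642.5572; Σ(ρt)_2 = 54554.32 (in km·kg/m³).
e = (32.598 − 18.89) − (86642.5572 − 54554.32) / 3248 = 3.83 km.

3.83 km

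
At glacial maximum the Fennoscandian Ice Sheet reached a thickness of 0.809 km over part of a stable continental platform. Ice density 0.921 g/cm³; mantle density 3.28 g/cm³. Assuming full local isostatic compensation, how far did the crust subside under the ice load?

0.227 km

Isostatic balance requires: the ice load ρ_ice t is balanced by mantle displaced below, ρ_m s.
s = t ρ_ice / ρ_m = 0.809 km × 0.921/3.28 = 0.227 km.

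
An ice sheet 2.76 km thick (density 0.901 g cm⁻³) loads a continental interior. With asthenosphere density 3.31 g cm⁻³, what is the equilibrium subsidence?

By Archimedes' principle applied to the lithosphere: the ice load ρ_ice t is balanced by mantle displaced below, ρ_m s.
s = t ρ_ice / ρ_m = 2.76 km × 0.901/3.31 = 0.751 km.

0.751 km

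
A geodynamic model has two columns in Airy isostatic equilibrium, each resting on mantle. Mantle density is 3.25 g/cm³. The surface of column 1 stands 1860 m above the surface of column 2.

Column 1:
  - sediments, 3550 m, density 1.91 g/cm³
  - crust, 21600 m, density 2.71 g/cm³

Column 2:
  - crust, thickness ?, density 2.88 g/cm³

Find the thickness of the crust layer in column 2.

28000 m

Take the compensation level at the base of the deeper column (depth z_c below the surface of column 1) and equate Σ ρ_i t_i down to z_c; mantle fills any gap and the z_c terms cancel.
Column 1: 3550×1.91 + 21600×2.71 + (z_c − 25150)×3.25
Column 2: 1860×0 + x×2.88 + (z_c − 1860 − 0 − x)×3.25
The z_c×3.25 term appears on both sides and cancels. Collect the known terms of each column as K = Σ(ρt)_known − 3.25 × (depth of known layers): K_1 = 65316.5 − 3.25×25150 = −16421; K_2 = 0 − 3.25×(1860 + 0) = −6045.
Balance: K_1 = K_2 − x×(3.25 − 2.88), so x = (K_2 − K_1)/(3.25 − 2.88) = 10376/0.37 = 28000 m.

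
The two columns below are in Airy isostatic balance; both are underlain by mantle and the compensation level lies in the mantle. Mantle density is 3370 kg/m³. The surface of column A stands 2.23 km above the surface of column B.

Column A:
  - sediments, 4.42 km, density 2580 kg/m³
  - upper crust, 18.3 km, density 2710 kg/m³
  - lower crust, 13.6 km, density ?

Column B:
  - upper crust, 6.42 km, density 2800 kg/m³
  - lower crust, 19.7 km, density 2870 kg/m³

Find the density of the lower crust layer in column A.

Take the compensation level at the base of the deeper column (depth z_c below the surface of column A) and equate Σ ρ_i t_i down to z_c; mantle fills any gap and the z_c terms cancel.
Column A: 4.42×2580 + 18.3×2710 + 13.6×ρ + (z_c − 36.32)×3370
Column B: 2.23×0 + 6.42×2800 + 19.7×2870 + (z_c − 2.23 − 26.12)×3370
The z_c×3370 term appears on both sides and cancels. Collect the known terms of each column as K = Σ(ρt)_known − 3370 × (depth of known layers): K_A = 60996.6 − 3370×36.32 = −61401.8; K_B = 74515 − 3370×(2.23 + 26.12) = −21024.5.
Balance: K_A + 13.6×ρ = K_B, so ρ = (K_B − K_A)/13.6 = 40377.3/13.6 = 2970 kg/m³.

2970 kg/m³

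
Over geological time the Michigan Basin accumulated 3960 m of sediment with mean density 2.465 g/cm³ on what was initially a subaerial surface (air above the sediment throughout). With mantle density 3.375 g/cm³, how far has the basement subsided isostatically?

Subaerial load: s = t ρ_sed / ρ_m = 3960 m × 2.465/3.375 = 2890 m.

2890 m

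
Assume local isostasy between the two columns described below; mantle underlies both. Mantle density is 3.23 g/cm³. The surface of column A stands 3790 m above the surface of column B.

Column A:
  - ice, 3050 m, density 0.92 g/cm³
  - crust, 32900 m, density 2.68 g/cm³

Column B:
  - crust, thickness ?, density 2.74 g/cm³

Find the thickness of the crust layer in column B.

Take the compensation level at the base of the deeper column (depth z_c below the surface of column A) and equate Σ ρ_i t_i down to z_c; mantle fills any gap and the z_c terms cancel.
Column A: 3050×0.92 + 32900×2.68 + (z_c − 35950)×3.23
Column B: 3790×0 + x×2.74 + (z_c − 3790 − 0 − x)×3.23
The z_c×3.23 term appears on both sides and cancels. Collect the known terms of each column as K = Σ(ρt)_known − 3.23 × (depth of known layers): K_A = 90978 − 3.23×35950 = −25140.5; K_B = 0 − 3.23×(3790 + 0) = −12241.7.
Balance: K_A = K_B − x×(3.23 − 2.74), so x = (K_B − K_A)/(3.23 − 2.74) = 12898.8/0.49 = 26300 m.

26300 m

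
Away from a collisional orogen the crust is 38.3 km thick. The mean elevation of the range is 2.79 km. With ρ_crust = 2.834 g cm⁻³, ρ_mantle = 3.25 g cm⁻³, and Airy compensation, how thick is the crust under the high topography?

Root depth r = h ρ_c / (ρ_m − ρ_c) = 2.79 km × 2.834 / 0.416 = 19.01 km.
Total thickness = T + h + r = 38.3 km + 2.79 km + 19.01 km = 60.1 km.

60.1 km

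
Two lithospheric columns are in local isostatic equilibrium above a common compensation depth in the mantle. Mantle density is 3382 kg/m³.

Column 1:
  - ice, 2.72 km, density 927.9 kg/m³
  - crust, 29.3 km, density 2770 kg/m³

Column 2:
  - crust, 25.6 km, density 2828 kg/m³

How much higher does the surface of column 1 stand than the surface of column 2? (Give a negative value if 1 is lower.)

3.08 km

For any compensation level in the mantle, the mantle terms cancel and isostasy reduces to e = (Σt_1 − Σt_2) − (Σ(ρt)_1 − Σ(ρt)_2) / ρ_m.
Σt_1 = 32.02 km; Σt_2 = 25.6 km; Σ(ρt)_1 = 83684.888; Σ(ρt)_2 = 72396.8 (in km·kg/m³).
e = (32.02 − 25.6) − (83684.888 − 72396.8) / 3382 = 3.08 km.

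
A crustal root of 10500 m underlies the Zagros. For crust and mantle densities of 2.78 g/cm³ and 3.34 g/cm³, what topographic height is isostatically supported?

2120 m

Equating mass per unit area of the two columns: ρ_c h = (ρ_m − ρ_c) r.
h = r (ρ_m − ρ_c) / ρ_c = 10500 m × (3.34 − 2.78) / 2.78 = 2120 m.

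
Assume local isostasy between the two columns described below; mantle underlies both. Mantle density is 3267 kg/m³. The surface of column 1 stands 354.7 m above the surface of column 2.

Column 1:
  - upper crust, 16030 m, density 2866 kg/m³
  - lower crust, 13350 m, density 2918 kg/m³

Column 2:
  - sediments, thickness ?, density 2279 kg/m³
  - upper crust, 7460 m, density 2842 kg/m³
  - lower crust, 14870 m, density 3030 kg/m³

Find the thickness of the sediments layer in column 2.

Take the compensation level at the base of the deeper column (depth z_c below the surface of column 1) and equate Σ ρ_i t_i down to z_c; mantle fills any gap and the z_c terms cancel.
Column 1: 16030×2866 + 13350×2918 + (z_c − 29380)×3267
Column 2: 354.7×0 + x×2279 + 7460×2842 + 14870×3030 + (z_c − 354.7 − 22330 − x)×3267
The z_c×3267 term appears on both sides and cancels. Collect the known terms of each column as K = Σ(ρt)_known − 3267 × (depth of known layers): K_1 = 84897280 − 3267×29380 = −11087180; K_2 = 66257420 − 3267×(354.7 + 22330) = −7853494.9.
Balance: K_1 = K_2 − x×(3267 − 2279), so x = (K_2 − K_1)/(3267 − 2279) = 3233690/988 = 3270 m.

3270 m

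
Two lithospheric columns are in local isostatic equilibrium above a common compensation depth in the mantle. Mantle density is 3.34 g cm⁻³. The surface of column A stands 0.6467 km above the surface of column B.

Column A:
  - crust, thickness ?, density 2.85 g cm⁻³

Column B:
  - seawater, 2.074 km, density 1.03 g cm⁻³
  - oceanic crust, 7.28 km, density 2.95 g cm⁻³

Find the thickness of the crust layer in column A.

20 km

Take the compensation level at the base of the deeper column (depth z_c below the surface of column A) and equate Σ ρ_i t_i down to z_c; mantle fills any gap and the z_c terms cancel.
Column A: x×2.85 + (z_c − 0 − x)×3.34
Column B: 0.6467×0 + 2.074×1.03 + 7.28×2.95 + (z_c − 0.6467 − 9.354)×3.34
The z_c×3.34 term appears on both sides and cancels. Collect the known terms of each column as K = Σ(ρt)_known − 3.34 × (depth of known layers): K_A = 0 − 3.34×0 = 0; K_B = 23.61222 − 3.34×(0.6467 + 9.354) = −9.790118.
Balance: K_A − x×(3.34 − 2.85) = K_B, so x = (K_A − K_B)/(3.34 − 2.85) = 9.79012/0.49 = 20 km.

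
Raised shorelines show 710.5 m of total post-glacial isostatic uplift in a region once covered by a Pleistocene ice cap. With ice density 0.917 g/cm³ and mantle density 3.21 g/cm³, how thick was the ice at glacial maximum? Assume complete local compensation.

2490 m

u = t ρ_ice/ρ_m → t = u ρ_m/ρ_ice = 710.5 m × 3.21/0.917 = 2490 m.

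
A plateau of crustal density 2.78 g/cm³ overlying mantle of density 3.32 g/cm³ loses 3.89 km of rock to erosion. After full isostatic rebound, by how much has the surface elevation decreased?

Rebound u = e ρ_c/ρ_m = 3.89 km × 2.78/3.32 = 3.257 km.
Net surface drop = e − u = 3.89 km − 3.257 km = e (ρ_m − ρ_c)/ρ_m = 0.633 km.

0.633 km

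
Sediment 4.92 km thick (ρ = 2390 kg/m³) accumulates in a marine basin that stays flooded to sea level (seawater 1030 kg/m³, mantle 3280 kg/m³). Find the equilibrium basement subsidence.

Submarine loading: the sediment displaces seawater, and the subsidence is in turn flooded, so s (ρ_m − ρ_w) = t (ρ_sed − ρ_w).
s = 4.92 km × (2390 − 1030) / (3280 − 1030) = 2.97 km.

2.97 km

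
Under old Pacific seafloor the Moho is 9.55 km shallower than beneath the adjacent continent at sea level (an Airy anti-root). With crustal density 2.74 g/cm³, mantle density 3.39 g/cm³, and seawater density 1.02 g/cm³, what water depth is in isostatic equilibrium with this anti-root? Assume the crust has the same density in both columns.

Replacing a thickness d of crust by seawater at the top must be balanced by replacing crust with mantle at the base: d (ρ_c − ρ_w) = a (ρ_m − ρ_c).
d = a (ρ_m − ρ_c)/(ρ_c − ρ_w) = 9.55 km × 0.65/1.72 = 3.61 km.

3.61 km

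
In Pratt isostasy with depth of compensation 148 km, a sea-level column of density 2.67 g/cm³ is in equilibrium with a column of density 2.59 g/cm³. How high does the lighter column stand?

ρ_ref D = ρ (D + h) → h = D (ρ_ref − ρ)/ρ.
h = 148 km × (2.67 − 2.59)/2.59 = 4.57 km.

4.57 km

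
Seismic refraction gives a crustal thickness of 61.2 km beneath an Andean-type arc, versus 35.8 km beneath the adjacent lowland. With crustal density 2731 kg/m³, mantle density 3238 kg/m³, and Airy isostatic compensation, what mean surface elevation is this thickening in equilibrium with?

Excess crust Δ = 61.2 km − 35.8 km = 25.4 km, split between elevation h and root r with h + r = Δ.
Airy balance ρ_c h = (ρ_m − ρ_c) r gives r = h ρ_c/(ρ_m − ρ_c), so h (1 + ρ_c/(ρ_m − ρ_c)) = Δ, i.e. h = Δ (ρ_m − ρ_c)/ρ_m.
h = 25.4 km × 507/3238 = 3.98 km.

3.98 km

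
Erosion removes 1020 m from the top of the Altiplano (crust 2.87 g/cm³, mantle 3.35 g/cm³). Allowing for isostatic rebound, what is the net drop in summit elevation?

146 m

Rebound u = e ρ_c/ρ_m = 1020 m × 2.87/3.35 = 873.9 m.
Net surface drop = e − u = 1020 m − 873.9 m = e (ρ_m − ρ_c)/ρ_m = 146 m.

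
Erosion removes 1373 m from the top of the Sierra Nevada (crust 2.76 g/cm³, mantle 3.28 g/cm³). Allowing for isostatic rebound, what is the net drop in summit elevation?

Rebound u = e ρ_c/ρ_m = 1373 m × 2.76/3.28 = 1155 m.
Net surface drop = e − u = 1373 m − 1155 m = e (ρ_m − ρ_c)/ρ_m = 218 m.

218 m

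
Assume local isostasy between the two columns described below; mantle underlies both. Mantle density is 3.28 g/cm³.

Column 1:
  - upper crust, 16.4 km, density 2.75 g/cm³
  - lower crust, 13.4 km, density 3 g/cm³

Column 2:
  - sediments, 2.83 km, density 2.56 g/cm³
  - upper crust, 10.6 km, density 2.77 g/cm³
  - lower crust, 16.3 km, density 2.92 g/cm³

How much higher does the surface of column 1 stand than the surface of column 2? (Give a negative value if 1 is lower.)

−0.265 km

For any compensation level in the mantle, the mantle terms cancel and isostasy reduces to e = (Σt_1 − Σt_2) − (Σ(ρt)_1 − Σ(ρt)_2) / ρ_m.
Σt_1 = 29.8 km; Σt_2 = 29.73 km; Σ(ρt)_1 = 85.3; Σ(ρt)_2 = 84.2028 (in km·g/cm³).
e = (29.8 − 29.73) − (85.3 − 84.2028) / 3.28 = −0.265 km.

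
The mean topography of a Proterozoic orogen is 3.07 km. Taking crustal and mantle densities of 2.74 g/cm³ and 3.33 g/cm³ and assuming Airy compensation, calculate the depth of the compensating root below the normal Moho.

By Archimedes' principle applied to the lithosphere: the weight of the topography is balanced by the buoyancy of the root, ρ_c h = (ρ_m − ρ_c) r.
r = h · ρ_c / (ρ_m − ρ_c) = 3.07 km × 2.74 / (3.33 − 2.74) = 14.3 km.

14.3 km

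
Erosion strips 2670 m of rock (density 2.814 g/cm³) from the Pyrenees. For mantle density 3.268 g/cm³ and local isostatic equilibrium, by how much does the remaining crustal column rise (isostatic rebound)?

2300 m

Unloading: uplift u = e ρ_c/ρ_m = 2670 m × 2.814/3.268 = 2300 m.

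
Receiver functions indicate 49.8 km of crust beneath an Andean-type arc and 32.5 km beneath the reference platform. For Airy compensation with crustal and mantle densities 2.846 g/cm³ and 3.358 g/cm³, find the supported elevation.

2.64 km

Excess crust Δ = 49.8 km − 32.5 km = 17.3 km, split between elevation h and root r with h + r = Δ.
Airy balance ρ_c h = (ρ_m − ρ_c) r gives r = h ρ_c/(ρ_m − ρ_c), so h (1 + ρ_c/(ρ_m − ρ_c)) = Δ, i.e. h = Δ (ρ_m − ρ_c)/ρ_m.
h = 17.3 km × 0.512/3.358 = 2.64 km.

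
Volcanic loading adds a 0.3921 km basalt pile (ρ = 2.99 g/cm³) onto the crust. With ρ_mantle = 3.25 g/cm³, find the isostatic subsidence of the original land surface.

Subaerial loading: s = t ρ_load / ρ_m.
s = 0.3921 km × 2.99/3.25 = 0.361 km.

0.361 km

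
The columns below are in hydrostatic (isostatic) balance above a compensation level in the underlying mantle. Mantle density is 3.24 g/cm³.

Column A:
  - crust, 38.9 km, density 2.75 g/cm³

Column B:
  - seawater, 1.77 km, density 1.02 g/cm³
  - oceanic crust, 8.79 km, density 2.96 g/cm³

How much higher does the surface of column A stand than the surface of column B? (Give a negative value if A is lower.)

3.91 km

For any compensation level in the mantle, the mantle terms cancel and isostasy reduces to e = (Σt_A − Σt_B) − (Σ(ρt)_A − Σ(ρt)_B) / ρ_m.
Σt_A = 38.9 km; Σt_B = 10.56 km; Σ(ρt)_A = 106.975; Σ(ρt)_B = 27.8238 (in km·g/cm³).
e = (38.9 − 10.56) − (106.975 − 27.8238) / 3.24 = 3.91 km.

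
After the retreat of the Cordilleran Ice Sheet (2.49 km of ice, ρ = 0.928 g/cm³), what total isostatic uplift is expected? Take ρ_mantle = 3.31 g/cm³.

Removing the load lets mantle flow back in; uplift u satisfies ρ_ice t = ρ_m u.
u = t ρ_ice/ρ_m = 2.49 km × 0.928/3.31 = 0.698 km.

0.698 km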